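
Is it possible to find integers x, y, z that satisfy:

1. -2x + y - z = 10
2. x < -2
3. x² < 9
No

A contradictory subset is {x < -2, x² < 9}. No integer assignment can satisfy these jointly:

  - x < -2: bounds one variable relative to a constant
  - x² < 9: restricts x to |x| ≤ 2

Direct contradiction: the bounds on x require x ≥ -2 and x ≤ -3 simultaneously, which is empty.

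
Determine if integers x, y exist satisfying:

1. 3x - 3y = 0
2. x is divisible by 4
Yes

Take x = 0, y = 0. Substituting into each constraint:
  (1) 3(0) - 3(0) = 0 ✓
  (2) 0 = 4 × 0, remainder 0 ✓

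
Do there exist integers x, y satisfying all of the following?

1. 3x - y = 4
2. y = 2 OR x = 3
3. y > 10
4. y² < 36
No

A contradictory subset is {3x - y = 4, y = 2 OR x = 3, y > 10}. No integer assignment can satisfy these jointly:

  - 3x - y = 4: is a linear equation tying the variables together
  - y = 2 OR x = 3: forces a choice: either y = 2 or x = 3
  - y > 10: bounds one variable relative to a constant

Split on the disjunction (y = 2 OR x = 3):
  • If y = 2: this contradicts the bound y ≥ 11.
  • If x = 3: the equation forces y = 5, which contradicts the bound y ≥ 11.
Both branches are infeasible, so the system has no integer solution.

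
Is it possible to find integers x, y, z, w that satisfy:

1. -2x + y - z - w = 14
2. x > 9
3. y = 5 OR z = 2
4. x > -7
Yes

Take x = 10, y = 5, z = 0, w = -29. Substituting into each constraint:
  (1) -2(10) + 5 + 0 + 29 = 14 ✓
  (2) 10 > 9 ✓
  (3) y = 5, target 5 ✓ (first branch holds)
  (4) 10 > -7 ✓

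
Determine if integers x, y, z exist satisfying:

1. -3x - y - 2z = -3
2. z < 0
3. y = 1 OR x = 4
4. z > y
Yes

Take x = 4, y = -5, z = -2. Substituting into each constraint:
  (1) -3(4) + 5 - 2(-2) = -3 ✓
  (2) -2 < 0 ✓
  (3) x = 4, target 4 ✓ (second branch holds)
  (4) -2 > -5 ✓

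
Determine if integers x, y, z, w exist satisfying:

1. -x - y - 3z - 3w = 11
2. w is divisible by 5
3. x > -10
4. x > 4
Yes

Take x = 5, y = -16, z = 0, w = 0. Substituting into each constraint:
  (1) (-5) + 16 - 3(0) - 3(0) = 11 ✓
  (2) 0 = 5 × 0, remainder 0 ✓
  (3) 5 > -10 ✓
  (4) 5 > 4 ✓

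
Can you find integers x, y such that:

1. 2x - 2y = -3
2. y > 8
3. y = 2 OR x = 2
No

Even the single constraint (2x - 2y = -3) is infeasible over the integers.

  - 2x - 2y = -3: every term on the left is divisible by 2, so the LHS ≡ 0 (mod 2), but the RHS -3 is not — no integer solution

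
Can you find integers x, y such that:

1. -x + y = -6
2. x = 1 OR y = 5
Yes

Take x = 11, y = 5. Substituting into each constraint:
  (1) (-11) + 5 = -6 ✓
  (2) y = 5, target 5 ✓ (second branch holds)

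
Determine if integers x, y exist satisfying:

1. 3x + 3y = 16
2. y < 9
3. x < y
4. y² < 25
No

Even the single constraint (3x + 3y = 16) is infeasible over the integers.

  - 3x + 3y = 16: every term on the left is divisible by 3, so the LHS ≡ 0 (mod 3), but the RHS 16 is not — no integer solution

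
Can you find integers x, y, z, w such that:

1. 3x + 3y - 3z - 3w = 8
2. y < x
No

Even the single constraint (3x + 3y - 3z - 3w = 8) is infeasible over the integers.

  - 3x + 3y - 3z - 3w = 8: every term on the left is divisible by 3, so the LHS ≡ 0 (mod 3), but the RHS 8 is not — no integer solution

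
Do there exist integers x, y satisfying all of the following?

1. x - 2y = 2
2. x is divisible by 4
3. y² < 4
Yes

Take x = 0, y = -1. Substituting into each constraint:
  (1) 0 - 2(-1) = 2 ✓
  (2) 0 = 4 × 0, remainder 0 ✓
  (3) y² = (-1)² = 1, and 1 < 4 ✓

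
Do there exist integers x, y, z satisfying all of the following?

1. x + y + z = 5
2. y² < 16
Yes

Take x = 0, y = 0, z = 5. Substituting into each constraint:
  (1) 0 + 0 + 5 = 5 ✓
  (2) y² = (0)² = 0, and 0 < 16 ✓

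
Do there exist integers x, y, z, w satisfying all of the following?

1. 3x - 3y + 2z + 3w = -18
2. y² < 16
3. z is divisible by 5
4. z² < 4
Yes

Take x = -6, y = 0, z = 0, w = 0. Substituting into each constraint:
  (1) 3(-6) - 3(0) + 2(0) + 3(0) = -18 ✓
  (2) y² = (0)² = 0, and 0 < 16 ✓
  (3) 0 = 5 × 0, remainder 0 ✓
  (4) z² = (0)² = 0, and 0 < 4 ✓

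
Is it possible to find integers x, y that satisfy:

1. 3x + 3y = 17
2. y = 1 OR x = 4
No

Even the single constraint (3x + 3y = 17) is infeasible over the integers.

  - 3x + 3y = 17: every term on the left is divisible by 3, so the LHS ≡ 0 (mod 3), but the RHS 17 is not — no integer solution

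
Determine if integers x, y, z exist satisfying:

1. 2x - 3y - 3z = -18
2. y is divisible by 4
Yes

Take x = -9, y = 0, z = 0. Substituting into each constraint:
  (1) 2(-9) - 3(0) - 3(0) = -18 ✓
  (2) 0 = 4 × 0, remainder 0 ✓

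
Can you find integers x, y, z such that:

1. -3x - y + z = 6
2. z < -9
Yes

Take x = -6, y = 0, z = -12. Substituting into each constraint:
  (1) -3(-6) + 0 + (-12) = 6 ✓
  (2) -12 < -9 ✓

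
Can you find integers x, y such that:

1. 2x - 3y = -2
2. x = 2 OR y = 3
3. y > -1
Yes

Take x = 2, y = 2. Substituting into each constraint:
  (1) 2(2) - 3(2) = -2 ✓
  (2) x = 2, target 2 ✓ (first branch holds)
  (3) 2 > -1 ✓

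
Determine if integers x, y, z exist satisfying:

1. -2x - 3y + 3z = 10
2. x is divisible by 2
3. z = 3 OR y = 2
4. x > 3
Yes

Take x = 4, y = -3, z = 3. Substituting into each constraint:
  (1) -2(4) - 3(-3) + 3(3) = 10 ✓
  (2) 4 = 2 × 2, remainder 0 ✓
  (3) z = 3, target 3 ✓ (first branch holds)
  (4) 4 > 3 ✓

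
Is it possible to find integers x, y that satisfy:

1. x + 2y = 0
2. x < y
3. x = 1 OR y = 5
Yes

Take x = -10, y = 5. Substituting into each constraint:
  (1) (-10) + 2(5) = 0 ✓
  (2) -10 < 5 ✓
  (3) y = 5, target 5 ✓ (second branch holds)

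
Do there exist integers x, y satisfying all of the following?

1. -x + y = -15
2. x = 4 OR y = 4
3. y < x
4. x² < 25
Yes

Take x = 4, y = -11. Substituting into each constraint:
  (1) (-4) + (-11) = -15 ✓
  (2) x = 4, target 4 ✓ (first branch holds)
  (3) -11 < 4 ✓
  (4) x² = (4)² = 16, and 16 < 25 ✓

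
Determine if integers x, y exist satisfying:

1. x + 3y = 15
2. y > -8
Yes

Take x = 15, y = 0. Substituting into each constraint:
  (1) 15 + 3(0) = 15 ✓
  (2) 0 > -8 ✓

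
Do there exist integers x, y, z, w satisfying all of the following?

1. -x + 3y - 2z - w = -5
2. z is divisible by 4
Yes

Take x = 5, y = 0, z = 0, w = 0. Substituting into each constraint:
  (1) (-5) + 3(0) - 2(0) + 0 = -5 ✓
  (2) 0 = 4 × 0, remainder 0 ✓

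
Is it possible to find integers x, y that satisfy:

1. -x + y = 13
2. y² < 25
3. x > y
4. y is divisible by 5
No

A contradictory subset is {-x + y = 13, x > y}. No integer assignment can satisfy these jointly:

  - -x + y = 13: is a linear equation tying the variables together
  - x > y: bounds one variable relative to another variable

From the equation, x − y = -13, i.e. x − y = -13; but x > y requires x − y ≥ 1. Contradiction.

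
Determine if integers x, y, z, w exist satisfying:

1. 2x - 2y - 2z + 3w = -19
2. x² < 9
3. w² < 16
Yes

Take x = 0, y = 11, z = 0, w = 1. Substituting into each constraint:
  (1) 2(0) - 2(11) - 2(0) + 3(1) = -19 ✓
  (2) x² = (0)² = 0, and 0 < 9 ✓
  (3) w² = (1)² = 1, and 1 < 16 ✓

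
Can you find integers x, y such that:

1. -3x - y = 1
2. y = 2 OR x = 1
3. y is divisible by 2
Yes

Take x = 1, y = -4. Substituting into each constraint:
  (1) -3(1) + 4 = 1 ✓
  (2) x = 1, target 1 ✓ (second branch holds)
  (3) -4 = 2 × -2, remainder 0 ✓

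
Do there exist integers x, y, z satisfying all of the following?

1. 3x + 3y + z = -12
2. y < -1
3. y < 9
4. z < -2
Yes

Take x = 0, y = -2, z = -6. Substituting into each constraint:
  (1) 3(0) + 3(-2) + (-6) = -12 ✓
  (2) -2 < -1 ✓
  (3) -2 < 9 ✓
  (4) -6 < -2 ✓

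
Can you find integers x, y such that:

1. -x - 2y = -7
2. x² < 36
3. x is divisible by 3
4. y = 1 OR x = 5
No

A contradictory subset is {-x - 2y = -7, x is divisible by 3, y = 1 OR x = 5}. No integer assignment can satisfy these jointly:

  - -x - 2y = -7: is a linear equation tying the variables together
  - x is divisible by 3: restricts x to multiples of 3
  - y = 1 OR x = 5: forces a choice: either y = 1 or x = 5

Split on the disjunction (y = 1 OR x = 5):
  • If y = 1: with y = 1, writing x = 3x', every remaining term of the linear equation is divisible by 3, so the left side is ≡ 0 (mod 3); but the right side -5 ≡ 1 (mod 3). No integers can satisfy it.
  • If x = 5: this contradicts the divisibility constraint — 5 is not a multiple of 3.
Both branches are infeasible, so the system has no integer solution.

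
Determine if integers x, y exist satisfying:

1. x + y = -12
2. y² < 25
Yes

Take x = -12, y = 0. Substituting into each constraint:
  (1) (-12) + 0 = -12 ✓
  (2) y² = (0)² = 0, and 0 < 25 ✓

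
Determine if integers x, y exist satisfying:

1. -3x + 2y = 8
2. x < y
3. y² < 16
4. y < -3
No

A contradictory subset is {y² < 16, y < -3}. No integer assignment can satisfy these jointly:

  - y² < 16: restricts y to |y| ≤ 3
  - y < -3: bounds one variable relative to a constant

Direct contradiction: the bounds on y require y ≥ -3 and y ≤ -4 simultaneously, which is empty.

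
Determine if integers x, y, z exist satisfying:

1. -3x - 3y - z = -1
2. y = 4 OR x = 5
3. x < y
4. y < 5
Yes

Take x = 3, y = 4, z = -20. Substituting into each constraint:
  (1) -3(3) - 3(4) + 20 = -1 ✓
  (2) y = 4, target 4 ✓ (first branch holds)
  (3) 3 < 4 ✓
  (4) 4 < 5 ✓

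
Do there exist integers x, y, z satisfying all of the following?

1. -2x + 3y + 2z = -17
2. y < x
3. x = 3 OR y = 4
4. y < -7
Yes

Take x = 3, y = -9, z = 8. Substituting into each constraint:
  (1) -2(3) + 3(-9) + 2(8) = -17 ✓
  (2) -9 < 3 ✓
  (3) x = 3, target 3 ✓ (first branch holds)
  (4) -9 < -7 ✓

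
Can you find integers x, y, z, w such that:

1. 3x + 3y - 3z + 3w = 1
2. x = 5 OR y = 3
No

Even the single constraint (3x + 3y - 3z + 3w = 1) is infeasible over the integers.

  - 3x + 3y - 3z + 3w = 1: every term on the left is divisible by 3, so the LHS ≡ 0 (mod 3), but the RHS 1 is not — no integer solution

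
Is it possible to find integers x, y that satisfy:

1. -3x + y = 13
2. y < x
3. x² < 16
No

The full constraint system is jointly infeasible over the integers. Each constraint and what it forces:

  - -3x + y = 13: is a linear equation tying the variables together
  - y < x: bounds one variable relative to another variable
  - x² < 16: restricts x to |x| ≤ 3

Propagating the comparison: y < x and x ≤ 3 give y ≤ 2. Range argument: with x ∈ [-3, 3], y ∈ [−∞, 2], the left side of the equation is at most 11, but the right side is 13 > 11. No integer solution exists.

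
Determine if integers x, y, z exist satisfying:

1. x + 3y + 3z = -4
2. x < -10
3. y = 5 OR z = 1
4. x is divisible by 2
Yes

Take x = -16, y = 3, z = 1. Substituting into each constraint:
  (1) (-16) + 3(3) + 3(1) = -4 ✓
  (2) -16 < -10 ✓
  (3) z = 1, target 1 ✓ (second branch holds)
  (4) -16 = 2 × -8, remainder 0 ✓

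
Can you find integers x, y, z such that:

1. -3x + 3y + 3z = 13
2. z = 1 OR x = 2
No

Even the single constraint (-3x + 3y + 3z = 13) is infeasible over the integers.

  - -3x + 3y + 3z = 13: every term on the left is divisible by 3, so the LHS ≡ 0 (mod 3), but the RHS 13 is not — no integer solution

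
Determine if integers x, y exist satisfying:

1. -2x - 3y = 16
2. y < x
Yes

Take x = -2, y = -4. Substituting into each constraint:
  (1) -2(-2) - 3(-4) = 16 ✓
  (2) -4 < -2 ✓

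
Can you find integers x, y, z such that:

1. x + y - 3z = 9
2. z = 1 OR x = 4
Yes

Take x = 4, y = 5, z = 0. Substituting into each constraint:
  (1) 4 + 5 - 3(0) = 9 ✓
  (2) x = 4, target 4 ✓ (second branch holds)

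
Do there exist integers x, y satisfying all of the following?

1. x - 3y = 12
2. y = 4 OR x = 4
Yes

Take x = 24, y = 4. Substituting into each constraint:
  (1) 24 - 3(4) = 12 ✓
  (2) y = 4, target 4 ✓ (first branch holds)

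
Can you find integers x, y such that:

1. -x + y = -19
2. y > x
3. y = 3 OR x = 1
No

A contradictory subset is {-x + y = -19, y > x}. No integer assignment can satisfy these jointly:

  - -x + y = -19: is a linear equation tying the variables together
  - y > x: bounds one variable relative to another variable

From the equation, x − y = 19, i.e. y − x = -19; but y > x requires y − x ≥ 1. Contradiction.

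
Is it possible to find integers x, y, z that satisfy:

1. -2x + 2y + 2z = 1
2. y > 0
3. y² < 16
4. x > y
No

Even the single constraint (-2x + 2y + 2z = 1) is infeasible over the integers.

  - -2x + 2y + 2z = 1: every term on the left is divisible by 2, so the LHS ≡ 0 (mod 2), but the RHS 1 is not — no integer solution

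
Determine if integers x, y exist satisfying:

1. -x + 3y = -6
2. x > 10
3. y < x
Yes

Take x = 12, y = 2. Substituting into each constraint:
  (1) (-12) + 3(2) = -6 ✓
  (2) 12 > 10 ✓
  (3) 2 < 12 ✓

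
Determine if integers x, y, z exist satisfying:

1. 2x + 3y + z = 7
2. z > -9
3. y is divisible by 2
Yes

Take x = 3, y = 0, z = 1. Substituting into each constraint:
  (1) 2(3) + 3(0) + 1 = 7 ✓
  (2) 1 > -9 ✓
  (3) 0 = 2 × 0, remainder 0 ✓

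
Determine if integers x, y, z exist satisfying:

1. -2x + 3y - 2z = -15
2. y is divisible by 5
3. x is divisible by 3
Yes

Take x = 3, y = -5, z = -3. Substituting into each constraint:
  (1) -2(3) + 3(-5) - 2(-3) = -15 ✓
  (2) -5 = 5 × -1, remainder 0 ✓
  (3) 3 = 3 × 1, remainder 0 ✓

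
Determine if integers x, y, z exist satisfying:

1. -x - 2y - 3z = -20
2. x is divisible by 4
Yes

Take x = 0, y = 10, z = 0. Substituting into each constraint:
  (1) 0 - 2(10) - 3(0) = -20 ✓
  (2) 0 = 4 × 0, remainder 0 ✓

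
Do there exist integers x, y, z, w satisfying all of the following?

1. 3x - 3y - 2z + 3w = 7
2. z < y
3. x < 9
Yes

Take x = 5, y = 2, z = 1, w = 0. Substituting into each constraint:
  (1) 3(5) - 3(2) - 2(1) + 3(0) = 7 ✓
  (2) 1 < 2 ✓
  (3) 5 < 9 ✓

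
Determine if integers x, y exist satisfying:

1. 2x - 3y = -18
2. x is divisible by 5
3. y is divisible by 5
No

The full constraint system is jointly infeasible over the integers. Each constraint and what it forces:

  - 2x - 3y = -18: is a linear equation tying the variables together
  - x is divisible by 5: restricts x to multiples of 5
  - y is divisible by 5: restricts y to multiples of 5

Modular obstruction: writing x = 5x' and writing y = 5y', every remaining term of the linear equation is divisible by 5, so the left side is ≡ 0 (mod 5); but the right side -18 ≡ 2 (mod 5). No integers can satisfy it.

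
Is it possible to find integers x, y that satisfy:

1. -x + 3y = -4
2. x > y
Yes

Take x = 1, y = -1. Substituting into each constraint:
  (1) (-1) + 3(-1) = -4 ✓
  (2) 1 > -1 ✓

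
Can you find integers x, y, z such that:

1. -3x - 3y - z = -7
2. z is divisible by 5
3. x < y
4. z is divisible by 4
Yes

Take x = 4, y = 5, z = -20. Substituting into each constraint:
  (1) -3(4) - 3(5) + 20 = -7 ✓
  (2) -20 = 5 × -4, remainder 0 ✓
  (3) 4 < 5 ✓
  (4) -20 = 4 × -5, remainder 0 ✓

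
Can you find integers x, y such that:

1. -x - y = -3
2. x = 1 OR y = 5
Yes

Take x = 1, y = 2. Substituting into each constraint:
  (1) (-1) + (-2) = -3 ✓
  (2) x = 1, target 1 ✓ (first branch holds)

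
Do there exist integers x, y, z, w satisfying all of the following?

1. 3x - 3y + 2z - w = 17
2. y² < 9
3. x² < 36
Yes

Take x = 1, y = 0, z = 7, w = 0. Substituting into each constraint:
  (1) 3(1) - 3(0) + 2(7) + 0 = 17 ✓
  (2) y² = (0)² = 0, and 0 < 9 ✓
  (3) x² = (1)² = 1, and 1 < 36 ✓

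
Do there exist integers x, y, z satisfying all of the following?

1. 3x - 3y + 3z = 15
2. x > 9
Yes

Take x = 10, y = 0, z = -5. Substituting into each constraint:
  (1) 3(10) - 3(0) + 3(-5) = 15 ✓
  (2) 10 > 9 ✓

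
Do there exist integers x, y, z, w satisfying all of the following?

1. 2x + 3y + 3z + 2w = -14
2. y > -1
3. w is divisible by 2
Yes

Take x = 0, y = 0, z = -6, w = 2. Substituting into each constraint:
  (1) 2(0) + 3(0) + 3(-6) + 2(2) = -14 ✓
  (2) 0 > -1 ✓
  (3) 2 = 2 × 1, remainder 0 ✓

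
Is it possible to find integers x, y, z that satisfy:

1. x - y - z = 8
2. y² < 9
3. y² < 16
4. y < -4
No

A contradictory subset is {y² < 9, y < -4}. No integer assignment can satisfy these jointly:

  - y² < 9: restricts y to |y| ≤ 2
  - y < -4: bounds one variable relative to a constant

Direct contradiction: the bounds on y require y ≥ -2 and y ≤ -5 simultaneously, which is empty.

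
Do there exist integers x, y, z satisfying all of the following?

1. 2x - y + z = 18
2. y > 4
Yes

Take x = 0, y = 5, z = 23. Substituting into each constraint:
  (1) 2(0) + (-5) + 23 = 18 ✓
  (2) 5 > 4 ✓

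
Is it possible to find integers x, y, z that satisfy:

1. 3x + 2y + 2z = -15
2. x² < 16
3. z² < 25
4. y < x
Yes

Take x = -1, y = -6, z = 0. Substituting into each constraint:
  (1) 3(-1) + 2(-6) + 2(0) = -15 ✓
  (2) x² = (-1)² = 1, and 1 < 16 ✓
  (3) z² = (0)² = 0, and 0 < 25 ✓
  (4) -6 < -1 ✓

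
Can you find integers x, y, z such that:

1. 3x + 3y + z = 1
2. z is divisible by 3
No

The full constraint system is jointly infeasible over the integers. Each constraint and what it forces:

  - 3x + 3y + z = 1: is a linear equation tying the variables together
  - z is divisible by 3: restricts z to multiples of 3

Modular obstruction: writing z = 3z', every remaining term of the linear equation is divisible by 3, so the left side is ≡ 0 (mod 3); but the right side 1 ≡ 1 (mod 3). No integers can satisfy it.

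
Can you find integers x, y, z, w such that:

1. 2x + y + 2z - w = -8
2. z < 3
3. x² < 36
Yes

Take x = 0, y = -8, z = 0, w = 0. Substituting into each constraint:
  (1) 2(0) + (-8) + 2(0) + 0 = -8 ✓
  (2) 0 < 3 ✓
  (3) x² = (0)² = 0, and 0 < 36 ✓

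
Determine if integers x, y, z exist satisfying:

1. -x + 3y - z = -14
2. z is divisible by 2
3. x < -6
Yes

Take x = -7, y = -7, z = 0. Substituting into each constraint:
  (1) 7 + 3(-7) + 0 = -14 ✓
  (2) 0 = 2 × 0, remainder 0 ✓
  (3) -7 < -6 ✓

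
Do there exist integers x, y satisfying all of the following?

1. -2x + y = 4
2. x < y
Yes

Take x = -3, y = -2. Substituting into each constraint:
  (1) -2(-3) + (-2) = 4 ✓
  (2) -3 < -2 ✓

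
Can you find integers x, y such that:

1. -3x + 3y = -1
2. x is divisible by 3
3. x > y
No

Even the single constraint (-3x + 3y = -1) is infeasible over the integers.

  - -3x + 3y = -1: every term on the left is divisible by 3, so the LHS ≡ 0 (mod 3), but the RHS -1 is not — no integer solution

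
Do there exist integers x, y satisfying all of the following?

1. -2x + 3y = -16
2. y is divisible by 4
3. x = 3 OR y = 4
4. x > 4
Yes

Take x = 14, y = 4. Substituting into each constraint:
  (1) -2(14) + 3(4) = -16 ✓
  (2) 4 = 4 × 1, remainder 0 ✓
  (3) y = 4, target 4 ✓ (second branch holds)
  (4) 14 > 4 ✓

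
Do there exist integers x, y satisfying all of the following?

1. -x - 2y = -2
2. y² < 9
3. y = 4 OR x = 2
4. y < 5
Yes

Take x = 2, y = 0. Substituting into each constraint:
  (1) (-2) - 2(0) = -2 ✓
  (2) y² = (0)² = 0, and 0 < 9 ✓
  (3) x = 2, target 2 ✓ (second branch holds)
  (4) 0 < 5 ✓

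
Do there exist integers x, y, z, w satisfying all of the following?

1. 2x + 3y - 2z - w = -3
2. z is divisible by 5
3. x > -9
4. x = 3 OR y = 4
Yes

Take x = -8, y = 4, z = 0, w = -1. Substituting into each constraint:
  (1) 2(-8) + 3(4) - 2(0) + 1 = -3 ✓
  (2) 0 = 5 × 0, remainder 0 ✓
  (3) -8 > -9 ✓
  (4) y = 4, target 4 ✓ (second branch holds)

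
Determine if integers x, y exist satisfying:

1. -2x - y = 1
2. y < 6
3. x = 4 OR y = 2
Yes

Take x = 4, y = -9. Substituting into each constraint:
  (1) -2(4) + 9 = 1 ✓
  (2) -9 < 6 ✓
  (3) x = 4, target 4 ✓ (first branch holds)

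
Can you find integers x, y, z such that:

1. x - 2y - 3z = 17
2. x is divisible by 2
Yes

Take x = 0, y = -10, z = 1. Substituting into each constraint:
  (1) 0 - 2(-10) - 3(1) = 17 ✓
  (2) 0 = 2 × 0, remainder 0 ✓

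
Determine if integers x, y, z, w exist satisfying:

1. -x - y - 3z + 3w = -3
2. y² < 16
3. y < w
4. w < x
Yes

Take x = 1, y = -1, z = 1, w = 0. Substituting into each constraint:
  (1) (-1) + 1 - 3(1) + 3(0) = -3 ✓
  (2) y² = (-1)² = 1, and 1 < 16 ✓
  (3) -1 < 0 ✓
  (4) 0 < 1 ✓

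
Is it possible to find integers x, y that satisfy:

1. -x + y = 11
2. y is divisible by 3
Yes

Take x = -11, y = 0. Substituting into each constraint:
  (1) 11 + 0 = 11 ✓
  (2) 0 = 3 × 0, remainder 0 ✓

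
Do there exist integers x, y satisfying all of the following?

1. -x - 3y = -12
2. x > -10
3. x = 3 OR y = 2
Yes

Take x = 6, y = 2. Substituting into each constraint:
  (1) (-6) - 3(2) = -12 ✓
  (2) 6 > -10 ✓
  (3) y = 2, target 2 ✓ (second branch holds)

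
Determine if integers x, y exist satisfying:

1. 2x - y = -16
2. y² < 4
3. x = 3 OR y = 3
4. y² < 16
No

A contradictory subset is {2x - y = -16, y² < 4, x = 3 OR y = 3}. No integer assignment can satisfy these jointly:

  - 2x - y = -16: is a linear equation tying the variables together
  - y² < 4: restricts y to |y| ≤ 1
  - x = 3 OR y = 3: forces a choice: either x = 3 or y = 3

Split on the disjunction (x = 3 OR y = 3):
  • If x = 3: the equation forces y = 22, but y² < 4 requires |y| ≤ 1.
  • If y = 3: this contradicts y² < 4, which requires |y| ≤ 1.
Both branches are infeasible, so the system has no integer solution.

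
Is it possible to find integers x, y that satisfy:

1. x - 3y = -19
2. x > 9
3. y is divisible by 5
Yes

Take x = 11, y = 10. Substituting into each constraint:
  (1) 11 - 3(10) = -19 ✓
  (2) 11 > 9 ✓
  (3) 10 = 5 × 2, remainder 0 ✓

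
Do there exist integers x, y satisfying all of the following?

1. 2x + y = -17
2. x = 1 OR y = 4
Yes

Take x = 1, y = -19. Substituting into each constraint:
  (1) 2(1) + (-19) = -17 ✓
  (2) x = 1, target 1 ✓ (first branch holds)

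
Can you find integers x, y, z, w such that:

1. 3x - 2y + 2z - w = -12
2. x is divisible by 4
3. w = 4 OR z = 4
Yes

Take x = 0, y = 4, z = 0, w = 4. Substituting into each constraint:
  (1) 3(0) - 2(4) + 2(0) + (-4) = -12 ✓
  (2) 0 = 4 × 0, remainder 0 ✓
  (3) w = 4, target 4 ✓ (first branch holds)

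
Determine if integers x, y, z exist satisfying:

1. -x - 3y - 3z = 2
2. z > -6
Yes

Take x = -2, y = 0, z = 0. Substituting into each constraint:
  (1) 2 - 3(0) - 3(0) = 2 ✓
  (2) 0 > -6 ✓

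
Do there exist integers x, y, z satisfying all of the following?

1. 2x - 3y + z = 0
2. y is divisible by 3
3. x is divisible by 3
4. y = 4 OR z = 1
No

The full constraint system is jointly infeasible over the integers. Each constraint and what it forces:

  - 2x - 3y + z = 0: is a linear equation tying the variables together
  - y is divisible by 3: restricts y to multiples of 3
  - x is divisible by 3: restricts x to multiples of 3
  - y = 4 OR z = 1: forces a choice: either y = 4 or z = 1

Split on the disjunction (y = 4 OR z = 1):
  • If y = 4: this contradicts the divisibility constraint — 4 is not a multiple of 3.
  • If z = 1: with z = 1, writing x = 3x' and writing y = 3y', every remaining term of the linear equation is divisible by 3, so the left side is ≡ 0 (mod 3); but the right side -1 ≡ 2 (mod 3). No integers can satisfy it.
Both branches are infeasible, so the system has no integer solution.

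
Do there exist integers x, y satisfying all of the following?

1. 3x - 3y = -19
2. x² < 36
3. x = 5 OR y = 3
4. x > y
No

Even the single constraint (3x - 3y = -19) is infeasible over the integers.

  - 3x - 3y = -19: every term on the left is divisible by 3, so the LHS ≡ 0 (mod 3), but the RHS -19 is not — no integer solution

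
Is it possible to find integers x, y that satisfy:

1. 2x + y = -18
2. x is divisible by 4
Yes

Take x = 0, y = -18. Substituting into each constraint:
  (1) 2(0) + (-18) = -18 ✓
  (2) 0 = 4 × 0, remainder 0 ✓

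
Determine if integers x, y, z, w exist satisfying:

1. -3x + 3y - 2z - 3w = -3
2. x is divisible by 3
Yes

Take x = 0, y = 0, z = 0, w = 1. Substituting into each constraint:
  (1) -3(0) + 3(0) - 2(0) - 3(1) = -3 ✓
  (2) 0 = 3 × 0, remainder 0 ✓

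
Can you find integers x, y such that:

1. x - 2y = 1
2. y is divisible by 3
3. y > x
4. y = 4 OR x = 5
No

A contradictory subset is {x - 2y = 1, y > x, y = 4 OR x = 5}. No integer assignment can satisfy these jointly:

  - x - 2y = 1: is a linear equation tying the variables together
  - y > x: bounds one variable relative to another variable
  - y = 4 OR x = 5: forces a choice: either y = 4 or x = 5

Split on the disjunction (y = 4 OR x = 5):
  • If y = 4: the equation forces x = 9, giving (y, x) = (4, 9), which violates y > x.
  • If x = 5: the equation forces y = 2, giving (x, y) = (5, 2), which violates y > x.
Both branches are infeasible, so the system has no integer solution.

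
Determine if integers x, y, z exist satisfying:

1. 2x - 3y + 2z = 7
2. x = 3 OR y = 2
Yes

Take x = 3, y = 3, z = 5. Substituting into each constraint:
  (1) 2(3) - 3(3) + 2(5) = 7 ✓
  (2) x = 3, target 3 ✓ (first branch holds)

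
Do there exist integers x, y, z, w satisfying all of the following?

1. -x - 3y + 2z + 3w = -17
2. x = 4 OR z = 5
Yes

Take x = 4, y = 0, z = 7, w = -9. Substituting into each constraint:
  (1) (-4) - 3(0) + 2(7) + 3(-9) = -17 ✓
  (2) x = 4, target 4 ✓ (first branch holds)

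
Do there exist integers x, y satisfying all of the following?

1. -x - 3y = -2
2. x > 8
Yes

Take x = 11, y = -3. Substituting into each constraint:
  (1) (-11) - 3(-3) = -2 ✓
  (2) 11 > 8 ✓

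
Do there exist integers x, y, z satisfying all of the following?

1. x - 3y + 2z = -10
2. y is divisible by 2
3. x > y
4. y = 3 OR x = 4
Yes

Take x = 4, y = 0, z = -7. Substituting into each constraint:
  (1) 4 - 3(0) + 2(-7) = -10 ✓
  (2) 0 = 2 × 0, remainder 0 ✓
  (3) 4 > 0 ✓
  (4) x = 4, target 4 ✓ (second branch holds)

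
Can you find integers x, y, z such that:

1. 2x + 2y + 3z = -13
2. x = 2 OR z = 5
Yes

Take x = -14, y = 0, z = 5. Substituting into each constraint:
  (1) 2(-14) + 2(0) + 3(5) = -13 ✓
  (2) z = 5, target 5 ✓ (second branch holds)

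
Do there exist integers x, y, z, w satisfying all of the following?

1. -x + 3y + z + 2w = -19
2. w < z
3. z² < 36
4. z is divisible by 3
Yes

Take x = 2, y = -5, z = 0, w = -1. Substituting into each constraint:
  (1) (-2) + 3(-5) + 0 + 2(-1) = -19 ✓
  (2) -1 < 0 ✓
  (3) z² = (0)² = 0, and 0 < 36 ✓
  (4) 0 = 3 × 0, remainder 0 ✓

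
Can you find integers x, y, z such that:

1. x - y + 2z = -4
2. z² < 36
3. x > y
Yes

Take x = 0, y = -2, z = -3. Substituting into each constraint:
  (1) 0 + 2 + 2(-3) = -4 ✓
  (2) z² = (-3)² = 9, and 9 < 36 ✓
  (3) 0 > -2 ✓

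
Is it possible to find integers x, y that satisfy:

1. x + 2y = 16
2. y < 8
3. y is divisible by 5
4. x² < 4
No

A contradictory subset is {x + 2y = 16, y < 8, x² < 4}. No integer assignment can satisfy these jointly:

  - x + 2y = 16: is a linear equation tying the variables together
  - y < 8: bounds one variable relative to a constant
  - x² < 4: restricts x to |x| ≤ 1

Range argument: with x ∈ [-1, 1], y ∈ [−∞, 7], the left side of the equation is at most 15, but the right side is 16 > 15. No integer solution exists.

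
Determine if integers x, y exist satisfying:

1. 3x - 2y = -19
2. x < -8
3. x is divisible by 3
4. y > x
Yes

Take x = -9, y = -4. Substituting into each constraint:
  (1) 3(-9) - 2(-4) = -19 ✓
  (2) -9 < -8 ✓
  (3) -9 = 3 × -3, remainder 0 ✓
  (4) -4 > -9 ✓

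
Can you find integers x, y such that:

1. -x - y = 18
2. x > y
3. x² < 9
Yes

Take x = 0, y = -18. Substituting into each constraint:
  (1) 0 + 18 = 18 ✓
  (2) 0 > -18 ✓
  (3) x² = (0)² = 0, and 0 < 9 ✓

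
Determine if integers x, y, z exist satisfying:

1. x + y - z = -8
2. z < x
Yes

Take x = 0, y = -9, z = -1. Substituting into each constraint:
  (1) 0 + (-9) + 1 = -8 ✓
  (2) -1 < 0 ✓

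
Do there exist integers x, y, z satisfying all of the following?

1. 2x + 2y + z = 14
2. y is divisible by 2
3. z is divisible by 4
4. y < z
Yes

Take x = 9, y = -2, z = 0. Substituting into each constraint:
  (1) 2(9) + 2(-2) + 0 = 14 ✓
  (2) -2 = 2 × -1, remainder 0 ✓
  (3) 0 = 4 × 0, remainder 0 ✓
  (4) -2 < 0 ✓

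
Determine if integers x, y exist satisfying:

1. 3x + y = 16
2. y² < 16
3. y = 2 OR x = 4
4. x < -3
No

A contradictory subset is {3x + y = 16, y = 2 OR x = 4, x < -3}. No integer assignment can satisfy these jointly:

  - 3x + y = 16: is a linear equation tying the variables together
  - y = 2 OR x = 4: forces a choice: either y = 2 or x = 4
  - x < -3: bounds one variable relative to a constant

Split on the disjunction (y = 2 OR x = 4):
  • If y = 2: with y = 2, every remaining term of the linear equation is divisible by 3, so the left side is ≡ 0 (mod 3); but the right side 14 ≡ 2 (mod 3). No integers can satisfy it.
  • If x = 4: this contradicts the bound x ≤ -4.
Both branches are infeasible, so the system has no integer solution.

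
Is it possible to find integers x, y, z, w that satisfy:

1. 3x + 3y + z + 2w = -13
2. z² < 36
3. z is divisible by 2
Yes

Take x = 0, y = -5, z = 0, w = 1. Substituting into each constraint:
  (1) 3(0) + 3(-5) + 0 + 2(1) = -13 ✓
  (2) z² = (0)² = 0, and 0 < 36 ✓
  (3) 0 = 2 × 0, remainder 0 ✓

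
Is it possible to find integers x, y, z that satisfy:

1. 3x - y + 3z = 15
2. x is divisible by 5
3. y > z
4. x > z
Yes

Take x = 5, y = 12, z = 4. Substituting into each constraint:
  (1) 3(5) + (-12) + 3(4) = 15 ✓
  (2) 5 = 5 × 1, remainder 0 ✓
  (3) 12 > 4 ✓
  (4) 5 > 4 ✓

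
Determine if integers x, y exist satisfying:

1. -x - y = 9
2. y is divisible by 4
Yes

Take x = -9, y = 0. Substituting into each constraint:
  (1) 9 + 0 = 9 ✓
  (2) 0 = 4 × 0, remainder 0 ✓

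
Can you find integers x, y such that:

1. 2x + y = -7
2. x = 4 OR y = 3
Yes

Take x = 4, y = -15. Substituting into each constraint:
  (1) 2(4) + (-15) = -7 ✓
  (2) x = 4, target 4 ✓ (first branch holds)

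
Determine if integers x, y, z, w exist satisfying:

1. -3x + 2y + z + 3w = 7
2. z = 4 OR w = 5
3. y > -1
Yes

Take x = 4, y = 2, z = 0, w = 5. Substituting into each constraint:
  (1) -3(4) + 2(2) + 0 + 3(5) = 7 ✓
  (2) w = 5, target 5 ✓ (second branch holds)
  (3) 2 > -1 ✓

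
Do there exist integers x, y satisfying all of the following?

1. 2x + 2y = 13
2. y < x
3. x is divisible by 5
No

Even the single constraint (2x + 2y = 13) is infeasible over the integers.

  - 2x + 2y = 13: every term on the left is divisible by 2, so the LHS ≡ 0 (mod 2), but the RHS 13 is not — no integer solution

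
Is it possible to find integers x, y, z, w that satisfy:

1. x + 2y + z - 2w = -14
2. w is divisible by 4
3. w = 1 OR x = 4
Yes

Take x = 4, y = -9, z = 0, w = 0. Substituting into each constraint:
  (1) 4 + 2(-9) + 0 - 2(0) = -14 ✓
  (2) 0 = 4 × 0, remainder 0 ✓
  (3) x = 4, target 4 ✓ (second branch holds)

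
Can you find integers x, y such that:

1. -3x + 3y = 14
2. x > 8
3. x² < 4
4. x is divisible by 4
No

Even the single constraint (-3x + 3y = 14) is infeasible over the integers.

  - -3x + 3y = 14: every term on the left is divisible by 3, so the LHS ≡ 0 (mod 3), but the RHS 14 is not — no integer solution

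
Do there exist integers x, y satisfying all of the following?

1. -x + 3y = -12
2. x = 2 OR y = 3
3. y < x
Yes

Take x = 21, y = 3. Substituting into each constraint:
  (1) (-21) + 3(3) = -12 ✓
  (2) y = 3, target 3 ✓ (second branch holds)
  (3) 3 < 21 ✓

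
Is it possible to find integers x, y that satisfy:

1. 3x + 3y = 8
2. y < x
No

Even the single constraint (3x + 3y = 8) is infeasible over the integers.

  - 3x + 3y = 8: every term on the left is divisible by 3, so the LHS ≡ 0 (mod 3), but the RHS 8 is not — no integer solution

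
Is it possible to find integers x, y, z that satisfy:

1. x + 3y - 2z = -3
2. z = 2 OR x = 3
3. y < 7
Yes

Take x = 1, y = 0, z = 2. Substituting into each constraint:
  (1) 1 + 3(0) - 2(2) = -3 ✓
  (2) z = 2, target 2 ✓ (first branch holds)
  (3) 0 < 7 ✓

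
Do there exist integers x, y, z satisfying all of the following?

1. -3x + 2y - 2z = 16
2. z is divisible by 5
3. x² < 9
Yes

Take x = 0, y = 8, z = 0. Substituting into each constraint:
  (1) -3(0) + 2(8) - 2(0) = 16 ✓
  (2) 0 = 5 × 0, remainder 0 ✓
  (3) x² = (0)² = 0, and 0 < 9 ✓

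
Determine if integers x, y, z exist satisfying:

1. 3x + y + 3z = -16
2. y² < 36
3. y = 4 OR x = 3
Yes

Take x = 3, y = -1, z = -8. Substituting into each constraint:
  (1) 3(3) + (-1) + 3(-8) = -16 ✓
  (2) y² = (-1)² = 1, and 1 < 36 ✓
  (3) x = 3, target 3 ✓ (second branch holds)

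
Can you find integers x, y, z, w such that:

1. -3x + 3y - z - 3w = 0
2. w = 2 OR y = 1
Yes

Take x = 0, y = 1, z = 0, w = 1. Substituting into each constraint:
  (1) -3(0) + 3(1) + 0 - 3(1) = 0 ✓
  (2) y = 1, target 1 ✓ (second branch holds)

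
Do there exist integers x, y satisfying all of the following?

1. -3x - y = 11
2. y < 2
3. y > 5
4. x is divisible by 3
No

A contradictory subset is {y < 2, y > 5}. No integer assignment can satisfy these jointly:

  - y < 2: bounds one variable relative to a constant
  - y > 5: bounds one variable relative to a constant

Direct contradiction: the bounds on y require y ≥ 6 and y ≤ 1 simultaneously, which is empty.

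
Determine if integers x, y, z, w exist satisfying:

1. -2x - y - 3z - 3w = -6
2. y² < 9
Yes

Take x = 0, y = 0, z = 2, w = 0. Substituting into each constraint:
  (1) -2(0) + 0 - 3(2) - 3(0) = -6 ✓
  (2) y² = (0)² = 0, and 0 < 9 ✓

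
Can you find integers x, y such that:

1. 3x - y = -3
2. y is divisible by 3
Yes

Take x = -1, y = 0. Substituting into each constraint:
  (1) 3(-1) + 0 = -3 ✓
  (2) 0 = 3 × 0, remainder 0 ✓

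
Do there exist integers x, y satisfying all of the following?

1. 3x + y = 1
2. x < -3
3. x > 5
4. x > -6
No

A contradictory subset is {x < -3, x > 5}. No integer assignment can satisfy these jointly:

  - x < -3: bounds one variable relative to a constant
  - x > 5: bounds one variable relative to a constant

Direct contradiction: the bounds on x require x ≥ 6 and x ≤ -4 simultaneously, which is empty.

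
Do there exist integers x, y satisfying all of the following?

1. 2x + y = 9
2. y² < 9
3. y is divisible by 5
No

The full constraint system is jointly infeasible over the integers. Each constraint and what it forces:

  - 2x + y = 9: is a linear equation tying the variables together
  - y² < 9: restricts y to |y| ≤ 2
  - y is divisible by 5: restricts y to multiples of 5

The bounds confine y to {0} with 5 | y. For each value, substitute into the equation:
  • y = 0: the equation gives 2x = 9, so x would not be an integer.
Every case fails, so no integer solution exists.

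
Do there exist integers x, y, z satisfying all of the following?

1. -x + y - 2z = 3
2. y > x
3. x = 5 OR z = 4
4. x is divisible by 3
Yes

Take x = 6, y = 17, z = 4. Substituting into each constraint:
  (1) (-6) + 17 - 2(4) = 3 ✓
  (2) 17 > 6 ✓
  (3) z = 4, target 4 ✓ (second branch holds)
  (4) 6 = 3 × 2, remainder 0 ✓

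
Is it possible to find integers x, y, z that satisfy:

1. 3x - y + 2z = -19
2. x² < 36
Yes

Take x = 0, y = 19, z = 0. Substituting into each constraint:
  (1) 3(0) + (-19) + 2(0) = -19 ✓
  (2) x² = (0)² = 0, and 0 < 36 ✓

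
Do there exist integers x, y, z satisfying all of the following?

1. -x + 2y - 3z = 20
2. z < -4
Yes

Take x = -5, y = 0, z = -5. Substituting into each constraint:
  (1) 5 + 2(0) - 3(-5) = 20 ✓
  (2) -5 < -4 ✓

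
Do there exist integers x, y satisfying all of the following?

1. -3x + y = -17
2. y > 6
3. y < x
Yes

Take x = 8, y = 7. Substituting into each constraint:
  (1) -3(8) + 7 = -17 ✓
  (2) 7 > 6 ✓
  (3) 7 < 8 ✓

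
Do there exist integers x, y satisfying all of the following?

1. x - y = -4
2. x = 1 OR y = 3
Yes

Take x = -1, y = 3. Substituting into each constraint:
  (1) (-1) + (-3) = -4 ✓
  (2) y = 3, target 3 ✓ (second branch holds)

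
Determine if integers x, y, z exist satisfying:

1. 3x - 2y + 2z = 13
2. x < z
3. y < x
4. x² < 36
Yes

Take x = 1, y = -3, z = 2. Substituting into each constraint:
  (1) 3(1) - 2(-3) + 2(2) = 13 ✓
  (2) 1 < 2 ✓
  (3) -3 < 1 ✓
  (4) x² = (1)² = 1, and 1 < 36 ✓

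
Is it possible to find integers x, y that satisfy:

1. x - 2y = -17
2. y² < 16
Yes

Take x = -17, y = 0. Substituting into each constraint:
  (1) (-17) - 2(0) = -17 ✓
  (2) y² = (0)² = 0, and 0 < 16 ✓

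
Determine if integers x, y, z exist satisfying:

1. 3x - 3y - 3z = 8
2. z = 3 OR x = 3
No

Even the single constraint (3x - 3y - 3z = 8) is infeasible over the integers.

  - 3x - 3y - 3z = 8: every term on the left is divisible by 3, so the LHS ≡ 0 (mod 3), but the RHS 8 is not — no integer solution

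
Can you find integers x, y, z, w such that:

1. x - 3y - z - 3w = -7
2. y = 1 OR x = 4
Yes

Take x = 4, y = 0, z = 11, w = 0. Substituting into each constraint:
  (1) 4 - 3(0) + (-11) - 3(0) = -7 ✓
  (2) x = 4, target 4 ✓ (second branch holds)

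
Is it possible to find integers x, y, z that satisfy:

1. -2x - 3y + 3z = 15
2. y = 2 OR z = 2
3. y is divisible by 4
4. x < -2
No

A contradictory subset is {-2x - 3y + 3z = 15, y = 2 OR z = 2, y is divisible by 4}. No integer assignment can satisfy these jointly:

  - -2x - 3y + 3z = 15: is a linear equation tying the variables together
  - y = 2 OR z = 2: forces a choice: either y = 2 or z = 2
  - y is divisible by 4: restricts y to multiples of 4

Split on the disjunction (y = 2 OR z = 2):
  • If y = 2: this contradicts the divisibility constraint — 2 is not a multiple of 4.
  • If z = 2: with z = 2, writing y = 4y', every remaining term of the linear equation is divisible by 2, so the left side is ≡ 0 (mod 2); but the right side 9 ≡ 1 (mod 2). No integers can satisfy it.
Both branches are infeasible, so the system has no integer solution.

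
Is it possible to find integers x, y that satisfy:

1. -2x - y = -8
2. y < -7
Yes

Take x = 8, y = -8. Substituting into each constraint:
  (1) -2(8) + 8 = -8 ✓
  (2) -8 < -7 ✓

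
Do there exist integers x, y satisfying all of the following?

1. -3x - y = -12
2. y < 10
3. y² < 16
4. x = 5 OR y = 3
Yes

Take x = 5, y = -3. Substituting into each constraint:
  (1) -3(5) + 3 = -12 ✓
  (2) -3 < 10 ✓
  (3) y² = (-3)² = 9, and 9 < 16 ✓
  (4) x = 5, target 5 ✓ (first branch holds)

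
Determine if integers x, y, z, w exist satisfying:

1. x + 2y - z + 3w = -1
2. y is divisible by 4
Yes

Take x = -1, y = 0, z = 0, w = 0. Substituting into each constraint:
  (1) (-1) + 2(0) + 0 + 3(0) = -1 ✓
  (2) 0 = 4 × 0, remainder 0 ✓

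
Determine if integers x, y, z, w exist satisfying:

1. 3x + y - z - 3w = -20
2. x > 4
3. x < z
Yes

Take x = 5, y = -29, z = 6, w = 0. Substituting into each constraint:
  (1) 3(5) + (-29) + (-6) - 3(0) = -20 ✓
  (2) 5 > 4 ✓
  (3) 5 < 6 ✓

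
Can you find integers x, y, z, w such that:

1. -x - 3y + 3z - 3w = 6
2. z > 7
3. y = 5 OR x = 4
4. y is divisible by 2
No

A contradictory subset is {-x - 3y + 3z - 3w = 6, y = 5 OR x = 4, y is divisible by 2}. No integer assignment can satisfy these jointly:

  - -x - 3y + 3z - 3w = 6: is a linear equation tying the variables together
  - y = 5 OR x = 4: forces a choice: either y = 5 or x = 4
  - y is divisible by 2: restricts y to multiples of 2

Split on the disjunction (y = 5 OR x = 4):
  • If y = 5: this contradicts the divisibility constraint — 5 is not a multiple of 2.
  • If x = 4: with x = 4, writing y = 2y', every remaining term of the linear equation is divisible by 3, so the left side is ≡ 0 (mod 3); but the right side 10 ≡ 1 (mod 3). No integers can satisfy it.
Both branches are infeasible, so the system has no integer solution.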